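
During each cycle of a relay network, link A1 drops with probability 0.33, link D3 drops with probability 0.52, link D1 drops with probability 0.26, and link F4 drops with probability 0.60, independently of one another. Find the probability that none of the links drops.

P(none) = (1 − 0.33) × (1 − 0.52) × (1 − 0.26) × (1 − 0.60) = 0.67 × 0.48 × 0.74 × 0.40 = 0.0951936

0.0951936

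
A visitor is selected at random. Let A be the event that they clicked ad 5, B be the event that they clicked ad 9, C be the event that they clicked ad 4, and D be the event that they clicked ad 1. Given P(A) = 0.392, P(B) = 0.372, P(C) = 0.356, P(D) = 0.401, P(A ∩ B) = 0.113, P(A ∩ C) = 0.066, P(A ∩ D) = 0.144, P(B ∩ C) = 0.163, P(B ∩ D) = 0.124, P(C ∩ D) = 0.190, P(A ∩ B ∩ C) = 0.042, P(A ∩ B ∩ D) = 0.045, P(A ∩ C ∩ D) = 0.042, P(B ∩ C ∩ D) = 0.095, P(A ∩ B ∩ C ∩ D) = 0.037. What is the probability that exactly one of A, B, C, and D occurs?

0.445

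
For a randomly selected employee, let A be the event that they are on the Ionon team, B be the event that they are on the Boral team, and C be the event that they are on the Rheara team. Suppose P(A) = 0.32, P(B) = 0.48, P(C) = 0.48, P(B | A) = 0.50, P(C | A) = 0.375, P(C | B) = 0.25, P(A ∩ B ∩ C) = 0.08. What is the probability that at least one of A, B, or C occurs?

P(A ∩ B) = P(A)·P(B|A) = 0.32 × 0.50 = 0.16
P(A ∩ C) = P(A)·P(C|A) = 0.32 × 0.375 = 0.12
P(B ∩ C) = P(B)·P(C|B) = 0.48 × 0.25 = 0.12
P(A ∪ B ∪ C) = 0.32 + 0.48 + 0.48 − 0.16 − 0.12 − 0.12 + 0.08 = 0.96

0.96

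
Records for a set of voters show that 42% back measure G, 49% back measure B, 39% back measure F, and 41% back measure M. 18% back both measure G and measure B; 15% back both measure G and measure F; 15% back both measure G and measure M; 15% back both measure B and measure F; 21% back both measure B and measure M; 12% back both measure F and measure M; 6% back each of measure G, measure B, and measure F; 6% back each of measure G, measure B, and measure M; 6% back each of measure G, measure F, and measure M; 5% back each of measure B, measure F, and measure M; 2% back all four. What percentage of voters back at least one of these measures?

P(≥1) = 42 + 49 + 39 + 41 − 18 − 15 − 15 − 15 − 21 − 12 + 6 + 6 + 6 + 5 − 2 = 96%

96%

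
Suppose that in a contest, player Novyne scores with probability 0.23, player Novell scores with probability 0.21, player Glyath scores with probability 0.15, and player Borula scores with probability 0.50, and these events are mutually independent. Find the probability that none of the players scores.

0.2585275

Since the events are independent, P(none) is the product of the individual non-occurrence probabilities.
P(none) = (1 − 0.23) × (1 − 0.21) × (1 − 0.15) × (1 − 0.50) = 0.77 × 0.79 × 0.85 × 0.50 = 0.2585275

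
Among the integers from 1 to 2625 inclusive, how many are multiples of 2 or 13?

1413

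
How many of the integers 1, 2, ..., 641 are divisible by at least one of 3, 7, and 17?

⌊641/3⌋ + ⌊641/7⌋ + ⌊641/17⌋ − ⌊641/21⌋ − ⌊641/51⌋ − ⌊641/119⌋ + ⌊641/357⌋ = 213 + 91 + 37 − 30 − 12 − 5 + 1 = 295

295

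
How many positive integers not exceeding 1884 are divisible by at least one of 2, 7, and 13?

Using inclusion–exclusion:
⌊1884/2⌋ + ⌊1884/7⌋ + ⌊1884/13⌋ − ⌊1884/14⌋ − ⌊1884/26⌋ − ⌊1884/91⌋ + ⌊1884/182⌋ = 942 + 269 + 144 − 134 − 72 − 20 + 10 = 1139

1139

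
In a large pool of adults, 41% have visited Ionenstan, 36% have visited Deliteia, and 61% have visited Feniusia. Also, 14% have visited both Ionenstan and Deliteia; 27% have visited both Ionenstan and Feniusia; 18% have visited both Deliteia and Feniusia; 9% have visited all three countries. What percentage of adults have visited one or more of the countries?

By inclusion-exclusion,
P(≥1) = 41 + 36 + 61 − 14 − 27 − 18 + 9 = 88%

88%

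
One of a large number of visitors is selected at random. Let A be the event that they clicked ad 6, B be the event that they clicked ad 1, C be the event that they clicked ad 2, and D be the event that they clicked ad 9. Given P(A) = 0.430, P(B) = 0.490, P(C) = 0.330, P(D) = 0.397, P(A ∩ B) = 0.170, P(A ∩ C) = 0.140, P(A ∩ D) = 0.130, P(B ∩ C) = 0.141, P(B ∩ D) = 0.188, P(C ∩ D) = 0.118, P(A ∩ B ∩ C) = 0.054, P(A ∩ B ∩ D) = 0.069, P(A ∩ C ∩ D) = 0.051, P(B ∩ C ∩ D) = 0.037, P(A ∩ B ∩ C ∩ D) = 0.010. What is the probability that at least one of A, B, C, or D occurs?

Using inclusion–exclusion:
P(A ∪ B ∪ C ∪ D) = 0.430 + 0.490 + 0.330 + 0.397 − 0.170 − 0.140 − 0.130 − 0.141 − 0.188 − 0.118 + 0.054 + 0.069 + 0.051 + 0.037 − 0.010 = 0.961

0.961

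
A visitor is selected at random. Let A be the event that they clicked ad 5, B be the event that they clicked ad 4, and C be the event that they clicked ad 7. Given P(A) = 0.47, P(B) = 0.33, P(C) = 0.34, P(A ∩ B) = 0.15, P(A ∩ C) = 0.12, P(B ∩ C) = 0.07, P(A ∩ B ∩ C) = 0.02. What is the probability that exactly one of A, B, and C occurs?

By inclusion–exclusion (exactly-one form):
P(exactly one) = 0.47 + 0.33 + 0.34 − 2·0.15 − 2·0.12 − 2·0.07 + 3·0.02 = 0.52

0.52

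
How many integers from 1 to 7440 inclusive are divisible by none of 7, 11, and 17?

5457

Apply inclusion-exclusion:
1062 + 676 + 437 − 96 − 62 − 39 + 5 = 1983
7440 − 1983 = 5457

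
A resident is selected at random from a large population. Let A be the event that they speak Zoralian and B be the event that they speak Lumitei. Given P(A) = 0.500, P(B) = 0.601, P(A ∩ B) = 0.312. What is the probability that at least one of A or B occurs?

By inclusion–exclusion:
P(A ∪ B) = 0.500 + 0.601 − 0.312 = 0.789

0.789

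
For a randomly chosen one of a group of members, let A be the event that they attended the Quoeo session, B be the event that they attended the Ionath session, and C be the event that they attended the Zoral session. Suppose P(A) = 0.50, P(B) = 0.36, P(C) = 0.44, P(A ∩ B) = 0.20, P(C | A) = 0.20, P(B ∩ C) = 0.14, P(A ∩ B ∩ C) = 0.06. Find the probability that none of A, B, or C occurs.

P(A ∩ C) = P(A)·P(C|A) = 0.50 × 0.20 = 0.10
Apply inclusion-exclusion:
P(A ∪ B ∪ C) = 0.50 + 0.36 + 0.44 − 0.20 − 0.10 − 0.14 + 0.06 = 0.92
P(none) = 1 − 0.92 = 0.08

0.08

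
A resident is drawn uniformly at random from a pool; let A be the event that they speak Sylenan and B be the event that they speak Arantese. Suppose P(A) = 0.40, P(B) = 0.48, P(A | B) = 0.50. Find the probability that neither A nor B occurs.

P(A ∩ B) = P(B)·P(A|B) = 0.48 × 0.50 = 0.24
P(A ∪ B) = 0.40 + 0.48 − 0.24 = 0.64
P(none) = 1 − 0.64 = 0.36

0.36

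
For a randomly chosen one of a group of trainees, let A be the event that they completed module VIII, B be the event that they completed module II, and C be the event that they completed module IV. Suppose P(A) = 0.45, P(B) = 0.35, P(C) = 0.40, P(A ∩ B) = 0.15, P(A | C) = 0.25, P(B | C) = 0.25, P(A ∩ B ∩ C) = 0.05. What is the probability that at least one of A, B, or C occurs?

P(A ∩ C) = P(C)·P(A|C) = 0.40 × 0.25 = 0.10
P(B ∩ C) = P(C)·P(B|C) = 0.40 × 0.25 = 0.10
By inclusion-exclusion,
P(A ∪ B ∪ C) = 0.45 + 0.35 + 0.40 − 0.15 − 0.10 − 0.10 + 0.05 = 0.90

0.90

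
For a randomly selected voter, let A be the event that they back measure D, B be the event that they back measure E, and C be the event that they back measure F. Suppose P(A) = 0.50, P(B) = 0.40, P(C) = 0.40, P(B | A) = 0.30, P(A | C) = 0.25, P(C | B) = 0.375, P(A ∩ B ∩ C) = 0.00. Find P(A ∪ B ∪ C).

0.90

P(A ∩ B) = P(A)·P(B|A) = 0.50 × 0.30 = 0.15
P(A ∩ C) = P(C)·P(A|C) = 0.40 × 0.25 = 0.10
P(B ∩ C) = P(B)·P(C|B) = 0.40 × 0.375 = 0.15
P(A ∪ B ∪ C) = 0.50 + 0.40 + 0.40 − 0.15 − 0.10 − 0.15 + 0.00 = 0.90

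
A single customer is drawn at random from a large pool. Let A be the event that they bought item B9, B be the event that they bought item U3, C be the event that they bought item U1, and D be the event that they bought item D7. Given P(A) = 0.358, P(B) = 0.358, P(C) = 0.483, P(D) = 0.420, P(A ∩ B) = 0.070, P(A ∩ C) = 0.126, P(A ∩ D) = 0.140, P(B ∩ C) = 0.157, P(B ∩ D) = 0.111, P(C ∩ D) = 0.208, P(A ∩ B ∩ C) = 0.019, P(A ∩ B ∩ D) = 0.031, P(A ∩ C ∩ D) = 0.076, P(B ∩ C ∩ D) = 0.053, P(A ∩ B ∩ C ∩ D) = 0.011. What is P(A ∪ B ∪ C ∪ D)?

0.975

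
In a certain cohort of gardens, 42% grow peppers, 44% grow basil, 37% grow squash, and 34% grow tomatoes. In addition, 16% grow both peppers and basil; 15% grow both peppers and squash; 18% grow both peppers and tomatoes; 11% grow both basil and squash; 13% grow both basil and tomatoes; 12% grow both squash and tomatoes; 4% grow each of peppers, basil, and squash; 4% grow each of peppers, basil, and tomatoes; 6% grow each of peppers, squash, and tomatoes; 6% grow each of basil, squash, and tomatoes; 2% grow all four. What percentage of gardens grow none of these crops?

10%

P(at least one) = 42 + 44 + 37 + 34 − 16 − 15 − 18 − 11 − 13 − 12 + 4 + 4 + 6 + 6 − 2 = 90%
P(none) = 100% − 90% = 10%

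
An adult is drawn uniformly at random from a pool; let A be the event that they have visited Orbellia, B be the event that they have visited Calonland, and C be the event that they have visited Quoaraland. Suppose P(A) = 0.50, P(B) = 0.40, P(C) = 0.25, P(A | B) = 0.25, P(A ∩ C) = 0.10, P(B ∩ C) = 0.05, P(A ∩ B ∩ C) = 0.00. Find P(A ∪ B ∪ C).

0.90

P(A ∩ B) = P(B)·P(A|B) = 0.40 × 0.25 = 0.10
By inclusion-exclusion,
P(A ∪ B ∪ C) = 0.50 + 0.40 + 0.25 − 0.10 − 0.10 − 0.05 + 0.00 = 0.90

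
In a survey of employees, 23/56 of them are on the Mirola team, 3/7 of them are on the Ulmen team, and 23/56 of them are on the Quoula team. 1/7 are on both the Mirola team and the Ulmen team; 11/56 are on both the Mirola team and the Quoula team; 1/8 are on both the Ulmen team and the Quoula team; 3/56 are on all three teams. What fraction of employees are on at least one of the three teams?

47/56

P(at least one) = 23/56 + 3/7 + 23/56 − 1/7 − 11/56 − 1/8 + 3/56 = 47/56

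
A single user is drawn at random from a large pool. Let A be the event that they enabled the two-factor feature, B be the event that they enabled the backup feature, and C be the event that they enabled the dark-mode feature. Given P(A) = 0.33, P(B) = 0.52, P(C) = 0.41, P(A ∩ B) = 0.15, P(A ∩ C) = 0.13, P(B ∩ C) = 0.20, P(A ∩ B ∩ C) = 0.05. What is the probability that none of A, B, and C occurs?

P(A ∪ B ∪ C) = 0.33 + 0.52 + 0.41 − 0.15 − 0.13 − 0.20 + 0.05 = 0.83
P(none) = 1 − 0.83 = 0.17

0.17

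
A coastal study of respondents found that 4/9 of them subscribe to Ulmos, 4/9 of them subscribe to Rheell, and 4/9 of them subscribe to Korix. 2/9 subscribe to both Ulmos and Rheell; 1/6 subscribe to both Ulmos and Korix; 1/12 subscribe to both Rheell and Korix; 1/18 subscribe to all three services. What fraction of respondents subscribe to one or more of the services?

By inclusion-exclusion,
P(≥1) = 4/9 + 4/9 + 4/9 − 2/9 − 1/6 − 1/12 + 1/18 = 11/12

11/12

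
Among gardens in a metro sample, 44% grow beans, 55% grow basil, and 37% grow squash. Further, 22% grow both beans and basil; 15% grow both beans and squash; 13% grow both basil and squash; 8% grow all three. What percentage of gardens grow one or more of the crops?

94%

By inclusion–exclusion:
P(at least one) = 44 + 55 + 37 − 22 − 15 − 13 + 8 = 94%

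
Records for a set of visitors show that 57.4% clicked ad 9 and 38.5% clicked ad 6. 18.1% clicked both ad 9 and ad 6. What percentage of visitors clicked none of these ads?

22.2%

P(union) = 57.4 + 38.5 − 18.1 = 77.8%
P(none) = 100% − 77.8% = 22.2%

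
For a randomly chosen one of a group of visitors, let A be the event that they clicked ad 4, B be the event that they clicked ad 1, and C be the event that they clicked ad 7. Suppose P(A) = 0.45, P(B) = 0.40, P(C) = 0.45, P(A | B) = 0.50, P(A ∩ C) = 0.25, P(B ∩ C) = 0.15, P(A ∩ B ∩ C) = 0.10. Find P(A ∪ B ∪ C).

0.80

P(A ∩ B) = P(B)·P(A|B) = 0.40 × 0.50 = 0.20
Using inclusion–exclusion:
P(A ∪ B ∪ C) = 0.45 + 0.40 + 0.45 − 0.20 − 0.25 − 0.15 + 0.10 = 0.80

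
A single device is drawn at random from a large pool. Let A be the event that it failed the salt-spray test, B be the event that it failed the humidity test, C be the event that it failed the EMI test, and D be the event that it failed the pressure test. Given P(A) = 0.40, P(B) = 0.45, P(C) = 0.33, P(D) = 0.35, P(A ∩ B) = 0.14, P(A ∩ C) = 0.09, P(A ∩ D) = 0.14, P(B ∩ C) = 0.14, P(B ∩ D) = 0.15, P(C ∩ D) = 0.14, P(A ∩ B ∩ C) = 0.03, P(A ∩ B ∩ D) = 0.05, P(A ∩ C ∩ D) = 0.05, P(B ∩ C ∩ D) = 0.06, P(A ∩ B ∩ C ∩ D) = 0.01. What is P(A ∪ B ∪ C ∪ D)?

0.91

P(A ∪ B ∪ C ∪ D) = 0.40 + 0.45 + 0.33 + 0.35 − 0.14 − 0.09 − 0.14 − 0.14 − 0.15 − 0.14 + 0.03 + 0.05 + 0.05 + 0.06 − 0.01 = 0.91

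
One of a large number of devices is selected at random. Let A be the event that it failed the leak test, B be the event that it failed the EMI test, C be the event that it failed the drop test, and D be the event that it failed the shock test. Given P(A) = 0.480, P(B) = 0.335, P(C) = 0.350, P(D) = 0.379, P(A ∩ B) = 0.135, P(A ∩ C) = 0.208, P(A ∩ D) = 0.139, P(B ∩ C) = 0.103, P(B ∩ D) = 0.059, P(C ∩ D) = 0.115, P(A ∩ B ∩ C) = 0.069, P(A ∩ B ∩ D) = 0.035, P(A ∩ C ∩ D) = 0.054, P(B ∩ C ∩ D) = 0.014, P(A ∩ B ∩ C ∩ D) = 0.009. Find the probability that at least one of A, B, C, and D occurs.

P(A ∪ B ∪ C ∪ D) = 0.480 + 0.335 + 0.350 + 0.379 − 0.135 − 0.208 − 0.139 − 0.103 − 0.059 − 0.115 + 0.069 + 0.035 + 0.054 + 0.014 − 0.009 = 0.948

0.948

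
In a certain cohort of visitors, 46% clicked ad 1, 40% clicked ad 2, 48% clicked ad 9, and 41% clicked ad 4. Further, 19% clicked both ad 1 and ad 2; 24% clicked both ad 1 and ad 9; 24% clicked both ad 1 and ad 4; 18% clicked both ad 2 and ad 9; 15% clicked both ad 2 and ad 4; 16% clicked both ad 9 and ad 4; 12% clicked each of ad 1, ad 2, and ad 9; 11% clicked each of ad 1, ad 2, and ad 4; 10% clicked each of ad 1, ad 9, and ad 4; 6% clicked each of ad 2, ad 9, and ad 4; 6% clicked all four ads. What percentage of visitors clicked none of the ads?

8%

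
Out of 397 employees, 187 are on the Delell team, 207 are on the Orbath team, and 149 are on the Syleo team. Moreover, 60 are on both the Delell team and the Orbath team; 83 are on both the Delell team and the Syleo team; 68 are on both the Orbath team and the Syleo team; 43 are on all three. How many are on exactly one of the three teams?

Using the inclusion–exclusion count for exactly one event:
N(exactly one) = 187 + 207 + 149 − 2·60 − 2·83 − 2·68 + 3·43 = 250

250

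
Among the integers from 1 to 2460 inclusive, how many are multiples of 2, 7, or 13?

1487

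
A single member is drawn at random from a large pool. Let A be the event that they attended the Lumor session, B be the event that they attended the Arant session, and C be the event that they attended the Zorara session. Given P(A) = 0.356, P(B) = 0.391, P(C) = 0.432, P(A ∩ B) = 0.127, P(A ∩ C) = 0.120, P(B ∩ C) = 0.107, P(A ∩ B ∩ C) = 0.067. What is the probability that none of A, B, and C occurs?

0.108

Using inclusion–exclusion:
P(A ∪ B ∪ C) = 0.356 + 0.391 + 0.432 − 0.127 − 0.120 − 0.107 + 0.067 = 0.892
P(none) = 1 − 0.892 = 0.108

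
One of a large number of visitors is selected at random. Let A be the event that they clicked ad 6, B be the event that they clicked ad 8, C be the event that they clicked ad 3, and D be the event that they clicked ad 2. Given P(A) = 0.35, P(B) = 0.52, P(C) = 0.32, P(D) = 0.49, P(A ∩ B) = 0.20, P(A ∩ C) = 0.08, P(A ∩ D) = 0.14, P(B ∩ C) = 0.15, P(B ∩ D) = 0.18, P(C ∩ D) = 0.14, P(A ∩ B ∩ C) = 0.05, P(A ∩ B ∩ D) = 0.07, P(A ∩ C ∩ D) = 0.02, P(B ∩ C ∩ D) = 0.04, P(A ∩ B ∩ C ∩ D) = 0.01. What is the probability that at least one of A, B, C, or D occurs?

0.96

Using inclusion–exclusion:
P(A ∪ B ∪ C ∪ D) = 0.35 + 0.52 + 0.32 + 0.49 − 0.20 − 0.08 − 0.14 − 0.15 − 0.18 − 0.14 + 0.05 + 0.07 + 0.02 + 0.04 − 0.01 = 0.96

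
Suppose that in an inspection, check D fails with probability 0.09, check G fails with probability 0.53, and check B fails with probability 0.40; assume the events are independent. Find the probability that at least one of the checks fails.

0.74338

P(none) = (1 − 0.09) × (1 − 0.53) × (1 − 0.40) = 0.91 × 0.47 × 0.60 = 0.25662
P(at least one) = 1 − 0.25662 = 0.74338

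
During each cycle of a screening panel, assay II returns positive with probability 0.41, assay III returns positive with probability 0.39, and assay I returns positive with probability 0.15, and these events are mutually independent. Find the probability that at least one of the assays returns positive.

P(none) = (1 − 0.41) × (1 − 0.39) × (1 − 0.15) = 0.59 × 0.61 × 0.85 = 0.305915
P(at least one) = 1 − 0.305915 = 0.694085

0.694085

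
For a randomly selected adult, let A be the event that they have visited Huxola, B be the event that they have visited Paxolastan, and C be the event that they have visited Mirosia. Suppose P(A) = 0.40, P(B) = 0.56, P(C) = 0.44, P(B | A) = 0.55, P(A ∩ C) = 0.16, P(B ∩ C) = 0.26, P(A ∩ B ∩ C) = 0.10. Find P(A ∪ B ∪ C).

0.86

P(A ∩ B) = P(A)·P(B|A) = 0.40 × 0.55 = 0.22
By inclusion-exclusion,
P(A ∪ B ∪ C) = 0.40 + 0.56 + 0.44 − 0.22 − 0.16 − 0.26 + 0.10 = 0.86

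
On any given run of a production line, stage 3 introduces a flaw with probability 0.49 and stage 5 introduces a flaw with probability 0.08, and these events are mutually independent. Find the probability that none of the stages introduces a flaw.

P(none) = (1 − 0.49) × (1 − 0.08) = 0.51 × 0.92 = 0.4692

0.4692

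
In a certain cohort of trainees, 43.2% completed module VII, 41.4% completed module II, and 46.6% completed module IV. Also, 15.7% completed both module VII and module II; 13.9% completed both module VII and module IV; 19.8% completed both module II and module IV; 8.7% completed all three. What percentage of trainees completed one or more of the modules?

Using inclusion–exclusion:
P(at least one) = 43.2 + 41.4 + 46.6 − 15.7 − 13.9 − 19.8 + 8.7 = 90.5%

90.5%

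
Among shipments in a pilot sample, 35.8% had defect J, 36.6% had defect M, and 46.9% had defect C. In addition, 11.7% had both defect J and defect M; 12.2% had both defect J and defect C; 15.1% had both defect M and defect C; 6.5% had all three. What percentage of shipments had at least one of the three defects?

Apply inclusion-exclusion:
P(≥1) = 35.8 + 36.6 + 46.9 − 11.7 − 12.2 − 15.1 + 6.5 = 86.8%

86.8%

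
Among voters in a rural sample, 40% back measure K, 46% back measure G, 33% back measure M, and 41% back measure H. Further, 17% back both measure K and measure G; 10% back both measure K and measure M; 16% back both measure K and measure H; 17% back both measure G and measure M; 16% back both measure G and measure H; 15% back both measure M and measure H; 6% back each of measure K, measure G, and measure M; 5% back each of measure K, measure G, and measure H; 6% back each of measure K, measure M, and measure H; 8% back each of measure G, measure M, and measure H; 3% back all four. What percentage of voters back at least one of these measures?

91%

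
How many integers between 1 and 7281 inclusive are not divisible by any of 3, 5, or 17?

3654

Using inclusion–exclusion:
2427 + 1456 + 428 − 485 − 142 − 85 + 28 = 3627
7281 − 3627 = 3654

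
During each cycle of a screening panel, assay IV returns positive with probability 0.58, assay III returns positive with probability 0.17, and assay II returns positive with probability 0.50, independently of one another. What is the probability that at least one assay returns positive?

0.8257

Since the events are independent, P(none) is the product of the individual non-occurrence probabilities.
P(none) = (1 − 0.58) × (1 − 0.17) × (1 − 0.50) = 0.42 × 0.83 × 0.50 = 0.1743
P(at least one) = 1 − 0.1743 = 0.8257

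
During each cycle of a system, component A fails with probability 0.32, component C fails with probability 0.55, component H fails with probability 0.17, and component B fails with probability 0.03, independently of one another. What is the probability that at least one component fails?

0.7536394

P(none) = (1 − 0.32) × (1 − 0.55) × (1 − 0.17) × (1 − 0.03) = 0.68 × 0.45 × 0.83 × 0.97 = 0.2463606
P(at least one) = 1 − 0.2463606 = 0.7536394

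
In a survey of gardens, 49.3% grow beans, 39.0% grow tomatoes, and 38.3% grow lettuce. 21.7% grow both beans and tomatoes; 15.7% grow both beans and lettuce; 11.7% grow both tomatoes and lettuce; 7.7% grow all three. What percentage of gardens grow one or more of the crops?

85.2%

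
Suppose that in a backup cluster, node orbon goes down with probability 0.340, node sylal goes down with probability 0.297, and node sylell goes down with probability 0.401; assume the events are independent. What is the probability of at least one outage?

0.72207598

P(none) = (1 − 0.340) × (1 − 0.297) × (1 − 0.401) = 0.660 × 0.703 × 0.599 = 0.27792402
P(at least one) = 1 − 0.27792402 = 0.72207598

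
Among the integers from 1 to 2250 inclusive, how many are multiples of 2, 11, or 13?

⌊2250/2⌋ + ⌊2250/11⌋ + ⌊2250/13⌋ − ⌊2250/22⌋ − ⌊2250/26⌋ − ⌊2250/143⌋ + ⌊2250/286⌋ = 1125 + 204 + 173 − 102 − 86 − 15 + 7 = 1306

1306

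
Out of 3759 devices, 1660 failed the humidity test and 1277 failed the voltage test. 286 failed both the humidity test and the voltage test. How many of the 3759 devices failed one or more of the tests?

2651

N(≥1) = 1660 + 1277 − 286 = 2651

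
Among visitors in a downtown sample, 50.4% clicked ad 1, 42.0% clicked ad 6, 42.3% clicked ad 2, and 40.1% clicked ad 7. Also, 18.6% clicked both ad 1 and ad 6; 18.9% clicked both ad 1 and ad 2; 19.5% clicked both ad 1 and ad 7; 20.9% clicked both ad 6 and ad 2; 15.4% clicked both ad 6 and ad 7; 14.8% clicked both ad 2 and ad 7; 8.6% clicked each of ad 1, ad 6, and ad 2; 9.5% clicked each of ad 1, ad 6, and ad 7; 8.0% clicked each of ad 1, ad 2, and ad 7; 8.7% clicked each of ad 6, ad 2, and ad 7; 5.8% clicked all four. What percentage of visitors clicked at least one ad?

95.7%

Inclusion–exclusion gives
P(union) = 50.4 + 42.0 + 42.3 + 40.1 − 18.6 − 18.9 − 19.5 − 20.9 − 15.4 − 14.8 + 8.6 + 9.5 + 8.0 + 8.7 − 5.8 = 95.7%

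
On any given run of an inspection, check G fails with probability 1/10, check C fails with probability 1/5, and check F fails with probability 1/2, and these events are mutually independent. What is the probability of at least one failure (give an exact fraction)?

P(none) = (1 − 1/10) × (1 − 1/5) × (1 − 1/2) = 9/10 × 4/5 × 1/2 = 9/25
P(at least one) = 1 − 9/25 = 16/25

16/25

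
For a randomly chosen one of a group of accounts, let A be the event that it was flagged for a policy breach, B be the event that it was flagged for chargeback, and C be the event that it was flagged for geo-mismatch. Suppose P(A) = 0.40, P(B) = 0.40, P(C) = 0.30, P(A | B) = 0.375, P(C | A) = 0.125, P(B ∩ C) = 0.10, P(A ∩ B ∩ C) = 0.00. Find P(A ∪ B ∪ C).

0.80

P(A ∩ B) = P(B)·P(A|B) = 0.40 × 0.375 = 0.15
P(A ∩ C) = P(A)·P(C|A) = 0.40 × 0.125 = 0.05
By inclusion-exclusion,
P(A ∪ B ∪ C) = 0.40 + 0.40 + 0.30 − 0.15 − 0.05 − 0.10 + 0.00 = 0.80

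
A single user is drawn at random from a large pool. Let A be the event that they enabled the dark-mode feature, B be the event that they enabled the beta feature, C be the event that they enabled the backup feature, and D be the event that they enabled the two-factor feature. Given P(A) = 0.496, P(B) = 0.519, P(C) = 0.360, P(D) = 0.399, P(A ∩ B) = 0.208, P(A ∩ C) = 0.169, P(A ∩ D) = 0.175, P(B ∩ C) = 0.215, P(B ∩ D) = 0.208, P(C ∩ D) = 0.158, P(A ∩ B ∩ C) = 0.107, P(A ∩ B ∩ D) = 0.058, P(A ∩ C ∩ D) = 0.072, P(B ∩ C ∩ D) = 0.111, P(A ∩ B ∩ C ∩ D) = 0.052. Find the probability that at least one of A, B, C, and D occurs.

0.937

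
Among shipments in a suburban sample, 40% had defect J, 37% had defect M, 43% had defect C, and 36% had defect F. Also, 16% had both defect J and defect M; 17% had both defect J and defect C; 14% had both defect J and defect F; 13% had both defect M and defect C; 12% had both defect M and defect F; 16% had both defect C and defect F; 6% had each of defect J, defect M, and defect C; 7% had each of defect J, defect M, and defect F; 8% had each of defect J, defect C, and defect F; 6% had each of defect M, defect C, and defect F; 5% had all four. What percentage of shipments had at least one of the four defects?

By inclusion-exclusion,
P(≥1) = 40 + 37 + 43 + 36 − 16 − 17 − 14 − 13 − 12 − 16 + 6 + 7 + 8 + 6 − 5 = 90%

90%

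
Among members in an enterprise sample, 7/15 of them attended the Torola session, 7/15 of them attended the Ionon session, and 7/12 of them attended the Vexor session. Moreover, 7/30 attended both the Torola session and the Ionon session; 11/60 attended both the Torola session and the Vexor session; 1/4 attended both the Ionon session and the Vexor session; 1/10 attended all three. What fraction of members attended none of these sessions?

1/20

P(at least one) = 7/15 + 7/15 + 7/12 − 7/30 − 11/60 − 1/4 + 1/10 = 19/20
P(none) = 1 − 19/20 = 1/20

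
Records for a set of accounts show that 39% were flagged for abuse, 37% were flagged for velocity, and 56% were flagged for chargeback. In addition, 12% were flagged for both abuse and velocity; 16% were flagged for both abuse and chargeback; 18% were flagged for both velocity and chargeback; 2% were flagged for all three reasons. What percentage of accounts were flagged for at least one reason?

88%

P(union) = 39 + 37 + 56 − 12 − 16 − 18 + 2 = 88%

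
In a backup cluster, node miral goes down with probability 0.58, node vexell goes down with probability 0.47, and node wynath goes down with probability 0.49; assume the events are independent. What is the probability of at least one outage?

0.886474

Since the events are independent, P(none) is the product of the individual non-occurrence probabilities.
P(none) = (1 − 0.58) × (1 − 0.47) × (1 − 0.49) = 0.42 × 0.53 × 0.51 = 0.113526
P(at least one) = 1 − 0.113526 = 0.886474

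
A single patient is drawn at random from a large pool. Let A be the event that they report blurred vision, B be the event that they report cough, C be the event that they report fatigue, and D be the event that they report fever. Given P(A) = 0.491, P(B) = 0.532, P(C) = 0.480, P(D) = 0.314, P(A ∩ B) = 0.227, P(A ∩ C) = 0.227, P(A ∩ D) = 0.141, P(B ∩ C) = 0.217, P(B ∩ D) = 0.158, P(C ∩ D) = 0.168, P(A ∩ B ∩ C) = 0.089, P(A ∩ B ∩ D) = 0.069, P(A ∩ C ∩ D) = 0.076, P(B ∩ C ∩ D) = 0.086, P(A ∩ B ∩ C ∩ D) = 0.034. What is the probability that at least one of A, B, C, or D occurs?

0.965

By inclusion–exclusion:
P(A ∪ B ∪ C ∪ D) = 0.491 + 0.532 + 0.480 + 0.314 − 0.227 − 0.227 − 0.141 − 0.217 − 0.158 − 0.168 + 0.089 + 0.069 + 0.076 + 0.086 − 0.034 = 0.965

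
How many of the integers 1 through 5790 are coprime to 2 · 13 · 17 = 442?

2515

Inclusion–exclusion gives
2895 + 445 + 340 − 222 − 170 − 26 + 13 = 3275
5790 − 3275 = 2515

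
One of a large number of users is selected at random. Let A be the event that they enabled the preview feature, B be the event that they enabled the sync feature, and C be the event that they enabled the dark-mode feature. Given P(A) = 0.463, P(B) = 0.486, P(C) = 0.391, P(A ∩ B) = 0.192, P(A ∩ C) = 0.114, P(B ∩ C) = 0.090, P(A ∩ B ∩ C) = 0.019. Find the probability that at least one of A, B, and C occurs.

P(A ∪ B ∪ C) = 0.463 + 0.486 + 0.391 − 0.192 − 0.114 − 0.090 + 0.019 = 0.963

0.963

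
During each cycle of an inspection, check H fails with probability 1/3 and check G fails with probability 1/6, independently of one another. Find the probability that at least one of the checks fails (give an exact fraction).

4/9

Independence gives P(none) = ∏(1 − pᵢ).
P(none) = (1 − 1/3) × (1 − 1/6) = 2/3 × 5/6 = 5/9
P(at least one) = 1 − 5/9 = 4/9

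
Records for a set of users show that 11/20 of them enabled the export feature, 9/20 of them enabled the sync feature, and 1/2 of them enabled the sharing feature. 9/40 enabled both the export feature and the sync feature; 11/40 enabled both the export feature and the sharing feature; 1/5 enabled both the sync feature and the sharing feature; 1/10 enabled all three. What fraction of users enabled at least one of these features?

P(≥1) = 11/20 + 9/20 + 1/2 − 9/40 − 11/40 − 1/5 + 1/10 = 9/10

9/10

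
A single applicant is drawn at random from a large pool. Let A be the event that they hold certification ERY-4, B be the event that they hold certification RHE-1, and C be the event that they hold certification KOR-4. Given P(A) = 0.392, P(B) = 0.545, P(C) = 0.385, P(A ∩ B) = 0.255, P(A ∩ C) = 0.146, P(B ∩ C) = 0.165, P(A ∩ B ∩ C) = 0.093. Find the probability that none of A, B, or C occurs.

0.151

Apply inclusion-exclusion:
P(A ∪ B ∪ C) = 0.392 + 0.545 + 0.385 − 0.255 − 0.146 − 0.165 + 0.093 = 0.849
P(none) = 1 − 0.849 = 0.151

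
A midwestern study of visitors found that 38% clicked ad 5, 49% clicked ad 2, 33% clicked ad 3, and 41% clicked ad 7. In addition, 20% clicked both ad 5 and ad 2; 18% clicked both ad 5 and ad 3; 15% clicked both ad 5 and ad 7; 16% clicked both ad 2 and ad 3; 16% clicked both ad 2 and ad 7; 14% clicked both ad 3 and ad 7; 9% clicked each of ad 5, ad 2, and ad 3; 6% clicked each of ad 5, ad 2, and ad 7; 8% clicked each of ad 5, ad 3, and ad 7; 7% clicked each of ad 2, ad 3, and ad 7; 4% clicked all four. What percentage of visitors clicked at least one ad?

88%

Inclusion–exclusion gives
P(at least one) = 38 + 49 + 33 + 41 − 20 − 18 − 15 − 16 − 16 − 14 + 9 + 6 + 8 + 7 − 4 = 88%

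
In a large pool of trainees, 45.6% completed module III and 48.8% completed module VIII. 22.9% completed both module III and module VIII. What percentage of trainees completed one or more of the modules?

Using inclusion–exclusion:
P(union) = 45.6 + 48.8 − 22.9 = 71.5%

71.5%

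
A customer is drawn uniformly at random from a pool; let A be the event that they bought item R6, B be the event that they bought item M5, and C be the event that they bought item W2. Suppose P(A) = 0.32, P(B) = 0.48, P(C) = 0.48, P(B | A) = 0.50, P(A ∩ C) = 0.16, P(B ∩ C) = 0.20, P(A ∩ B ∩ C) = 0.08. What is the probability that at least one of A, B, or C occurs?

P(A ∩ B) = P(A)·P(B|A) = 0.32 × 0.50 = 0.16
P(A ∪ B ∪ C) = 0.32 + 0.48 + 0.48 − 0.16 − 0.16 − 0.20 + 0.08 = 0.84

0.84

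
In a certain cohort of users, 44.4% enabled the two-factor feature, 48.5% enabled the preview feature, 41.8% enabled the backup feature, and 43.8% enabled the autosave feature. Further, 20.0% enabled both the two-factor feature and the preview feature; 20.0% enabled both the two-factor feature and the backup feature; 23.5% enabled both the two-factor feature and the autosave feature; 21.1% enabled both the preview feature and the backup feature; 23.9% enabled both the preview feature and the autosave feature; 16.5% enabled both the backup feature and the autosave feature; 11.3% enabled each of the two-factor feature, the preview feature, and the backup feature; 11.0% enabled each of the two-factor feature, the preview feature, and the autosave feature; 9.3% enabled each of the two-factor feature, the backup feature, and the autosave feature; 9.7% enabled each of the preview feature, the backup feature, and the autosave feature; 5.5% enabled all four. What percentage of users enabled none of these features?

Using inclusion–exclusion:
P(at least one) = 44.4 + 48.5 + 41.8 + 43.8 − 20.0 − 20.0 − 23.5 − 21.1 − 23.9 − 16.5 + 11.3 + 11.0 + 9.3 + 9.7 − 5.5 = 89.3%
P(none) = 100% − 89.3% = 10.7%

10.7%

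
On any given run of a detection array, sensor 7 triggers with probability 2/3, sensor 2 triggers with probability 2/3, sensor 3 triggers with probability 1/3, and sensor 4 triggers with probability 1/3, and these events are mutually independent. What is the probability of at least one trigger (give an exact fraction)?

77/81

P(none) = (1 − 2/3) × (1 − 2/3) × (1 − 1/3) × (1 − 1/3) = 1/3 × 1/3 × 2/3 × 2/3 = 4/81
P(at least one) = 1 − 4/81 = 77/81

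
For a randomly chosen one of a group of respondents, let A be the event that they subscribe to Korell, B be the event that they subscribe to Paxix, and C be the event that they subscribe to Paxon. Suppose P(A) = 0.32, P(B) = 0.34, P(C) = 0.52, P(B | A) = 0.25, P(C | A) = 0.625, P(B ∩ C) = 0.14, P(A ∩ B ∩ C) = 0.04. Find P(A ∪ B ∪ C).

0.80

P(A ∩ B) = P(A)·P(B|A) = 0.32 × 0.25 = 0.08
P(A ∩ C) = P(A)·P(C|A) = 0.32 × 0.625 = 0.20
P(A ∪ B ∪ C) = 0.32 + 0.34 + 0.52 − 0.08 − 0.20 − 0.14 + 0.04 = 0.80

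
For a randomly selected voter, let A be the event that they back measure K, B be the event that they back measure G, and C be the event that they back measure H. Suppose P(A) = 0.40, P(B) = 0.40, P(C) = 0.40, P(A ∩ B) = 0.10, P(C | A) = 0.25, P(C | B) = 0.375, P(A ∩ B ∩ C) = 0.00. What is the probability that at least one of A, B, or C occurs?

P(A ∩ C) = P(A)·P(C|A) = 0.40 × 0.25 = 0.10
P(B ∩ C) = P(B)·P(C|B) = 0.40 × 0.375 = 0.15
P(A ∪ B ∪ C) = 0.40 + 0.40 + 0.40 − 0.10 − 0.10 − 0.15 + 0.00 = 0.85

0.85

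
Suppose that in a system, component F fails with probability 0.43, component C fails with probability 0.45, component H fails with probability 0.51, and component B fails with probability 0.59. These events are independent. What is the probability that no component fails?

P(none) = (1 − 0.43) × (1 − 0.45) × (1 − 0.51) × (1 − 0.59) = 0.57 × 0.55 × 0.49 × 0.41 = 0.06298215

0.06298215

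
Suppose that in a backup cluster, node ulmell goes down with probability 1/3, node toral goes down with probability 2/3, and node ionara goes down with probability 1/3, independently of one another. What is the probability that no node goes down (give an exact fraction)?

P(none) = (1 − 1/3) × (1 − 2/3) × (1 − 1/3) = 2/3 × 1/3 × 2/3 = 4/27

4/27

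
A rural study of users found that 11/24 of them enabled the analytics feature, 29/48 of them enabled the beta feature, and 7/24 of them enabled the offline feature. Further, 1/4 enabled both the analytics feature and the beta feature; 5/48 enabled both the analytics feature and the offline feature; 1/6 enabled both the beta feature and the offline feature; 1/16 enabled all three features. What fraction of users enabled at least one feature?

Using inclusion–exclusion:
P(at least one) = 11/24 + 29/48 + 7/24 − 1/4 − 5/48 − 1/6 + 1/16 = 43/48

43/48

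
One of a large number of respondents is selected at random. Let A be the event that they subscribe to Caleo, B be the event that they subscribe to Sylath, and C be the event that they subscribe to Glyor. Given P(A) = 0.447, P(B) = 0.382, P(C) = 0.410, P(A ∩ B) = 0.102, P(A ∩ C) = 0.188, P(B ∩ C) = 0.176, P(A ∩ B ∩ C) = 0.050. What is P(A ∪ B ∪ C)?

0.823

Using inclusion–exclusion:
P(A ∪ B ∪ C) = 0.447 + 0.382 + 0.410 − 0.102 − 0.188 − 0.176 + 0.050 = 0.823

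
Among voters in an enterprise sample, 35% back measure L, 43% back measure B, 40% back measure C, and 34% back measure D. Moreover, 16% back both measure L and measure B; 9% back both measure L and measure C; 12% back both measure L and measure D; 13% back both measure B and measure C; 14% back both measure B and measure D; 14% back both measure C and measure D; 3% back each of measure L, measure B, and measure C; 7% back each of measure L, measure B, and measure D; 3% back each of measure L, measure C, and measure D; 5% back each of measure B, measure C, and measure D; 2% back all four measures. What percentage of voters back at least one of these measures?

90%

P(at least one) = 35 + 43 + 40 + 34 − 16 − 9 − 12 − 13 − 14 − 14 + 3 + 7 + 3 + 5 − 2 = 90%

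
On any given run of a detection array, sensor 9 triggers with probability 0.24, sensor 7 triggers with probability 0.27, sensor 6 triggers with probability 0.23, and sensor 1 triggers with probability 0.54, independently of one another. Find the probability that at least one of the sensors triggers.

Independence gives P(none) = ∏(1 − pᵢ).
P(none) = (1 − 0.24) × (1 − 0.27) × (1 − 0.23) × (1 − 0.54) = 0.76 × 0.73 × 0.77 × 0.46 = 0.19651016
P(at least one) = 1 − 0.19651016 = 0.80348984

0.80348984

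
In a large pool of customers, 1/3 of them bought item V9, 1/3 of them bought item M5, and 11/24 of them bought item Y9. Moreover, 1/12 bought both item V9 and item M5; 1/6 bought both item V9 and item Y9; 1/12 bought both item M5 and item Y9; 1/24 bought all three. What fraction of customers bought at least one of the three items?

Using inclusion–exclusion:
P(≥1) = 1/3 + 1/3 + 11/24 − 1/12 − 1/6 − 1/12 + 1/24 = 5/6

5/6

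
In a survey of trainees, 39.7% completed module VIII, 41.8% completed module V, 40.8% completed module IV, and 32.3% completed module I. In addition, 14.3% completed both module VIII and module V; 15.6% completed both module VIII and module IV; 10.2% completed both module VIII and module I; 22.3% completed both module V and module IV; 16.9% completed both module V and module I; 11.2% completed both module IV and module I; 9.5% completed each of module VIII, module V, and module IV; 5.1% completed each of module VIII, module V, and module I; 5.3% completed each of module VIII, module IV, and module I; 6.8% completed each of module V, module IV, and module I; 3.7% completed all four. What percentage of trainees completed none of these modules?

12.9%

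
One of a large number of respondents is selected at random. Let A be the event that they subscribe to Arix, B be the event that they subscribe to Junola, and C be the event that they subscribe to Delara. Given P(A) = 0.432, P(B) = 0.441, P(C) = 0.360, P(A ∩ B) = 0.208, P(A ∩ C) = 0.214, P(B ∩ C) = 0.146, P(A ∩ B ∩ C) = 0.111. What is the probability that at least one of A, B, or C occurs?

0.776

P(A ∪ B ∪ C) = 0.432 + 0.441 + 0.360 − 0.208 − 0.214 − 0.146 + 0.111 = 0.776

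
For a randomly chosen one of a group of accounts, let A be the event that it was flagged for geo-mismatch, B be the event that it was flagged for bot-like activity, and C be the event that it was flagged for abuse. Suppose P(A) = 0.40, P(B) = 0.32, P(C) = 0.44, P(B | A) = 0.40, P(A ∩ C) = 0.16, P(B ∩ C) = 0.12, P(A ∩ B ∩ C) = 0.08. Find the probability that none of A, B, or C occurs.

0.20

P(A ∩ B) = P(A)·P(B|A) = 0.40 × 0.40 = 0.16
By inclusion–exclusion:
P(A ∪ B ∪ C) = 0.40 + 0.32 + 0.44 − 0.16 − 0.16 − 0.12 + 0.08 = 0.80
P(none) = 1 − 0.80 = 0.20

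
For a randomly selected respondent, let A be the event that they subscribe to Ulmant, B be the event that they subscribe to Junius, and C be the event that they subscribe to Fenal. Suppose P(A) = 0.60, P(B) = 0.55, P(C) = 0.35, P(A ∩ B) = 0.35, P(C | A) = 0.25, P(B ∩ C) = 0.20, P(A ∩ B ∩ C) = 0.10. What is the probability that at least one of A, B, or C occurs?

0.90

P(A ∩ C) = P(A)·P(C|A) = 0.60 × 0.25 = 0.15
Apply inclusion-exclusion:
P(A ∪ B ∪ C) = 0.60 + 0.55 + 0.35 − 0.35 − 0.15 − 0.20 + 0.10 = 0.90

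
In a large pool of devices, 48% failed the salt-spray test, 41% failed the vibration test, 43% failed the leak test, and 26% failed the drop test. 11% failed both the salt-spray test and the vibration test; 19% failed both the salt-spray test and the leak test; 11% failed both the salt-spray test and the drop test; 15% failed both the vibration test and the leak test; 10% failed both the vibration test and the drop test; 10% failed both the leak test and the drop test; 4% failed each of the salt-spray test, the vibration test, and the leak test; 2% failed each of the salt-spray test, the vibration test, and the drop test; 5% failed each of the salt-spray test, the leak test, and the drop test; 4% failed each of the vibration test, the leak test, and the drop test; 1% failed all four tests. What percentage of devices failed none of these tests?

P(at least one) = 48 + 41 + 43 + 26 − 11 − 19 − 11 − 15 − 10 − 10 + 4 + 2 + 5 + 4 − 1 = 96%
P(none) = 100% − 96% = 4%

4%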